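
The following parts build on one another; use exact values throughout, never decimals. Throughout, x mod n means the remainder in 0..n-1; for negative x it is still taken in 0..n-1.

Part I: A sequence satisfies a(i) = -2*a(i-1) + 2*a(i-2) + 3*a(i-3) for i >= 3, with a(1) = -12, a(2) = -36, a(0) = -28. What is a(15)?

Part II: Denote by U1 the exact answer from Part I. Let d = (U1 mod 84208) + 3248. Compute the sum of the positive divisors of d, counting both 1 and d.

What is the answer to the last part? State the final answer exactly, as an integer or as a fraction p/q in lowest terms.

Part I: a(3) = -2*(-36) + 2*(-12) + 3*(-28) = -36; iterating: a(3)=-36, a(4)=-36, a(5)=-108, a(6)=36, a(7)=-396, a(8)=540, a(9)=-1764, a(10)=3420, a(11)=-8748, a(12)=19044, a(13)=-45324, a(14)=102492, a(15)=-238500; answer -238500
Part II: U1 = -238500; d = 17372; 17372 = 2^2 * 43 * 101; sigma = (1 + 2 + 4) * (1 + 43) * (1 + 101) = 7 * 44 * 102 = 31416; answer 31416

31416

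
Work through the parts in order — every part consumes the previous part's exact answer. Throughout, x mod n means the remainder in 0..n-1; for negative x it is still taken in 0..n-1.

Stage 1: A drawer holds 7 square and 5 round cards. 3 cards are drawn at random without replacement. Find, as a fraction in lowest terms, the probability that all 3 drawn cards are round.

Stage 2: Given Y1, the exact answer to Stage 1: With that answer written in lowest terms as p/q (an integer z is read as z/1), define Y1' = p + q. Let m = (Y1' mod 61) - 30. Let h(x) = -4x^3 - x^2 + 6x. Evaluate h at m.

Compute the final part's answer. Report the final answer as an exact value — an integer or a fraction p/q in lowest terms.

Stage 1: total draws C(12,3) = 220; favorable C(5,3) = 10; P = 1/22; answer 1/22
Stage 2: Y1 = 1/22; threaded value p + q = 23; m = -7; -4*(-7)^3 - 1*(-7)^2 + 6*(-7)^1 = (1372) + (-49) + (-42) = 1281; answer 1281

1281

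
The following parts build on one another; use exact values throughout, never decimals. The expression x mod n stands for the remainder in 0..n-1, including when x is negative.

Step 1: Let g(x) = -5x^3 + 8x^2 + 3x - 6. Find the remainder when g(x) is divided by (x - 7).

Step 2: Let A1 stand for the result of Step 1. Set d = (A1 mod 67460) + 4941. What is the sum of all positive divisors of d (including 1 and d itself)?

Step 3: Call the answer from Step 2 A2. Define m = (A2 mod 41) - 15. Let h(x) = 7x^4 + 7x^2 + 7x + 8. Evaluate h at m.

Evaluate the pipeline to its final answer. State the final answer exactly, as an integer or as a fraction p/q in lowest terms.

1364609

Step 1: remainder = value at the root: -5*(7)^3 + 8*(7)^2 + 3*(7)^1 - 6 = (-1715) + (392) + (21) + (-6) = -1308; answer -1308
Step 2: A1 = -1308; d = 71093; 71093 = 11 * 23 * 281; sigma = (1 + 11) * (1 + 23) * (1 + 281) = 12 * 24 * 282 = 81216; answer 81216
Step 3: A2 = 81216; m = 21; 7*(21)^4 + 7*(21)^2 + 7*(21)^1 + 8 = (1361367) + (3087) + (147) + (8) = 1364609; answer 1364609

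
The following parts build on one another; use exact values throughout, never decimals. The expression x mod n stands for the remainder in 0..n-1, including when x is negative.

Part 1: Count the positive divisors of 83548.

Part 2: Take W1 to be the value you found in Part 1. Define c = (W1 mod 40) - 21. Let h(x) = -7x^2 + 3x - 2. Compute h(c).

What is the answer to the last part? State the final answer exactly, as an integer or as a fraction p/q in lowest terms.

-1622

Part 1: 83548 = 2^2 * 20887; number of divisors = (2+1) * (1+1) = 6; answer 6
Part 2: W1 = 6; c = -15; -7*(-15)^2 + 3*(-15)^1 - 2 = (-1575) + (-45) + (-2) = -1622; answer -1622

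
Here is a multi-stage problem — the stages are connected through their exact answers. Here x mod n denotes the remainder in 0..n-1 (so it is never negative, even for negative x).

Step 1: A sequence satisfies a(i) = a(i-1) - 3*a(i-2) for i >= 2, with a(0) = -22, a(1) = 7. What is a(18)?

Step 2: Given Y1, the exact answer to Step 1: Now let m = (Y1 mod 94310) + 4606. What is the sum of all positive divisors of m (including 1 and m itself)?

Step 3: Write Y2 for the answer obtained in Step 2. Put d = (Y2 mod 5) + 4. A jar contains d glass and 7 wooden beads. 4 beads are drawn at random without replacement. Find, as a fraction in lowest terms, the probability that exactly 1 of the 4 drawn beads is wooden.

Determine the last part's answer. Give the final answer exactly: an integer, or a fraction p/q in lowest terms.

56/195

Step 1: a(2) = 1*(7) - 3*(-22) = 73; iterating: a(2)=73, a(3)=52, a(4)=-167, a(5)=-323, a(6)=178, a(7)=1147, a(8)=613, a(9)=-2828, a(10)=-4667, a(11)=3817, a(12)=17818, a(13)=6367, a(14)=-47087, a(15)=-66188, a(16)=75073, a(17)=273637, a(18)=48418; answer 48418
Step 2: Y1 = 48418; m = 53024; 53024 = 2^5 * 1657; sigma = (1 + 2 + 4 + 8 + 16 + 32) * (1 + 1657) = 63 * 1658 = 104454; answer 104454
Step 3: Y2 = 104454; d = 8; total draws C(15,4) = 1365; favorable C(7,1)*C(8,3) = 392; P = 56/195; answer 56/195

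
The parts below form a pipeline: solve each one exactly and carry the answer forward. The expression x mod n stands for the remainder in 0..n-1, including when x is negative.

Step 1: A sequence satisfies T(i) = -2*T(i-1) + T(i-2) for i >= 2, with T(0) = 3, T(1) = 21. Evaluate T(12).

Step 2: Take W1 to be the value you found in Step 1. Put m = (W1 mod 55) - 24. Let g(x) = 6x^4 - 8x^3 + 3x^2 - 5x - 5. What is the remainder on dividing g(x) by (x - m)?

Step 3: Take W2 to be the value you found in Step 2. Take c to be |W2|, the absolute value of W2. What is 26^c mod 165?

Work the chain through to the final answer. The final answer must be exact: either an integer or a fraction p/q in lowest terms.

71

Step 1: T(2) = -2*(21) + 1*(3) = -39; iterating: T(2)=-39, T(3)=99, T(4)=-237, T(5)=573, T(6)=-1383, T(7)=3339, T(8)=-8061, T(9)=19461, T(10)=-46983, T(11)=113427, T(12)=-273837; answer -273837
Step 2: W1 = -273837; m = -16; remainder = value at the root: 6*(-16)^4 - 8*(-16)^3 + 3*(-16)^2 - 5*(-16)^1 - 5 = (393216) + (32768) + (768) + (80) + (-5) = 426827; answer 426827
Step 3: W2 = 426827; c = 426827; squarings mod 165: 26^1=26, 26^2=16, 26^4=91, 26^8=31, 26^16=136, 26^32=16, 26^64=91, 26^128=31, 26^256=136, 26^512=16, 26^1024=91, 26^2048=31, 26^4096=136, 26^8192=16, 26^16384=91, 26^32768=31, 26^65536=136, 26^131072=16, 26^262144=91; 26^426827 = 26^1 * 26^2 * 26^8 * 26^64 * 26^256 * 26^512 * 26^32768 * 26^131072 * 26^262144 = 71 (mod 165); answer 71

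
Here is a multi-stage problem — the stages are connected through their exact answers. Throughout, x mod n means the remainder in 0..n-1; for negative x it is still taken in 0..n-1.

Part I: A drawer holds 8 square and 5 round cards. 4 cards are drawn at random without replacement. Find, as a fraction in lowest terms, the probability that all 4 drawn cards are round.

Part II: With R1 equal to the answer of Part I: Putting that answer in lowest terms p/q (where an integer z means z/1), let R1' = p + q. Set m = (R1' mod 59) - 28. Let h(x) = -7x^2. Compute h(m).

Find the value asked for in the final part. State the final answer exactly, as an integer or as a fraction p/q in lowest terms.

Part I: total draws C(13,4) = 715; favorable C(5,4) = 5; P = 1/143; answer 1/143
Part II: R1 = 1/143; threaded value p + q = 144; m = -2; -7*(-2)^2 = (-28) = -28; answer -28

-28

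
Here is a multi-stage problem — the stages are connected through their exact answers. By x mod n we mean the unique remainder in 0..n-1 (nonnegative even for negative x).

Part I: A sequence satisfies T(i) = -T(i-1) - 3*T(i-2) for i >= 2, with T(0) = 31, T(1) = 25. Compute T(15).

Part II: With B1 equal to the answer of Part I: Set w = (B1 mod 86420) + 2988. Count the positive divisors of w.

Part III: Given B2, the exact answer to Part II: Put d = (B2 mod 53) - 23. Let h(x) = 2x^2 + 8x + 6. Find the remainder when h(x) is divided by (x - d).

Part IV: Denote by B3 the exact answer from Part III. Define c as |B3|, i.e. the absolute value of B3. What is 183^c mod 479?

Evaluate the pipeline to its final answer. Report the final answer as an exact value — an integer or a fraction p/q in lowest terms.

122

Part I: T(2) = -1*(25) - 3*(31) = -118; iterating: T(2)=-118, T(3)=43, T(4)=311, T(5)=-440, T(6)=-493, T(7)=1813, T(8)=-334, T(9)=-5105, T(10)=6107, T(11)=9208, T(12)=-27529, T(13)=-95, T(14)=82682, T(15)=-82397; answer -82397
Part II: B1 = -82397; w = 7011; 7011 = 3^2 * 19 * 41; number of divisors = (2+1) * (1+1) * (1+1) = 12; answer 12
Part III: B2 = 12; d = -11; remainder = value at the root: 2*(-11)^2 + 8*(-11)^1 + 6 = (242) + (-88) + (6) = 160; answer 160
Part IV: B3 = 160; c = 160; squarings mod 479: 183^1=183, 183^2=438, 183^4=244, 183^8=140, 183^16=440, 183^32=84, 183^64=350, 183^128=355; 183^160 = 183^32 * 183^128 = 122 (mod 479); answer 122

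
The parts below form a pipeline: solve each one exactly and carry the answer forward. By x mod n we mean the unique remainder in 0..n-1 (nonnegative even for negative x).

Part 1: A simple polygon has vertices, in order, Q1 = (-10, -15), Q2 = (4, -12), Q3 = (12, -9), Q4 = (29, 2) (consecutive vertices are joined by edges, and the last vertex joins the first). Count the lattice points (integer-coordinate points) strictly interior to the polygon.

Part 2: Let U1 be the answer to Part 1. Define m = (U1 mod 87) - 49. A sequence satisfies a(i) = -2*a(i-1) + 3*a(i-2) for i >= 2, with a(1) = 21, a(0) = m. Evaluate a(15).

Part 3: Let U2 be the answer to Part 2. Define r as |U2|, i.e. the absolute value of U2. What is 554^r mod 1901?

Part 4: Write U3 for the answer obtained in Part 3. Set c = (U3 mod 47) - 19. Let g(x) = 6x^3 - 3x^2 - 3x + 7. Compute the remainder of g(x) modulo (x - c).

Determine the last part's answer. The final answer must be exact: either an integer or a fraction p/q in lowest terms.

1897

Part 1: cross terms: (-10*-12 - 4*-15)=180, (4*-9 - 12*-12)=108, (12*2 - 29*-9)=285, (29*-15 - -10*2)=-415; twice the area = |158| = 158; area = 79; boundary points = 1 + 1 + 1 + 1 = 4; strictly interior points = area - boundary/2 + 1 = 78; answer 78
Part 2: U1 = 78; m = 29; a(2) = -2*(21) + 3*(29) = 45; iterating: a(2)=45, a(3)=-27, a(4)=189, a(5)=-459, a(6)=1485, a(7)=-4347, a(8)=13149, a(9)=-39339, a(10)=118125, a(11)=-354267, a(12)=1062909, a(13)=-3188619, a(14)=9565965, a(15)=-28697787; answer -28697787
Part 3: U2 = -28697787; r = 28697787; squarings mod 1901: 554^1=554, 554^2=855, 554^4=1041, 554^8=111, 554^16=915, 554^32=785, 554^64=301, 554^128=1254, 554^256=389, 554^512=1142, 554^1024=78, 554^2048=381, 554^4096=685, 554^8192=1579, 554^16384=1030, 554^32768=142, 554^65536=1154, 554^131072=1016, 554^262144=13, 554^524288=169, 554^1048576=46, 554^2097152=215, 554^4194304=601, 554^8388608=11, 554^16777216=121; 554^28697787 = 554^1 * 554^2 * 554^8 * 554^16 * 554^32 * 554^128 * 554^1024 * 554^8192 * 554^16384 * 554^32768 * 554^65536 * 554^262144 * 554^1048576 * 554^2097152 * 554^8388608 * 554^16777216 = 1718 (mod 1901); answer 1718
Part 4: U3 = 1718; c = 7; remainder = value at the root: 6*(7)^3 - 3*(7)^2 - 3*(7)^1 + 7 = (2058) + (-147) + (-21) + (7) = 1897; answer 1897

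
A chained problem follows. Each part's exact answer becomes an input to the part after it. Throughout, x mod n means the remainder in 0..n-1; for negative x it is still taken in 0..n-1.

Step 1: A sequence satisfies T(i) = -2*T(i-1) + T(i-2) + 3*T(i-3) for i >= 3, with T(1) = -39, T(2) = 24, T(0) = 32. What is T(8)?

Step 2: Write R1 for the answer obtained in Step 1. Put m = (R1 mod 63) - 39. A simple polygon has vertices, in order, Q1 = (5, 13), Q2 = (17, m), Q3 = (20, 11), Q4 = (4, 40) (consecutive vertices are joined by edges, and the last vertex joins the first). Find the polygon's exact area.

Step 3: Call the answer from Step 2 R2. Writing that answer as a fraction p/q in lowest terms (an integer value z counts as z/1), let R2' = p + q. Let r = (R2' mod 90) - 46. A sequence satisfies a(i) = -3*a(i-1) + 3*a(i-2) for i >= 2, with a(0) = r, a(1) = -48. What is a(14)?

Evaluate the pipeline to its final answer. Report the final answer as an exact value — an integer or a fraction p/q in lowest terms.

Step 1: T(3) = -2*(24) + 1*(-39) + 3*(32) = 9; iterating: T(3)=9, T(4)=-111, T(5)=303, T(6)=-690, T(7)=1350, T(8)=-2481; answer -2481
Step 2: R1 = -2481; m = 0; cross terms: (5*0 - 17*13)=-221, (17*11 - 20*0)=187, (20*40 - 4*11)=756, (4*13 - 5*40)=-148; twice the area = |574| = 574; area = 287; answer 287
Step 3: R2 = 287; threaded value p + q = 288; r = -28; a(2) = -3*(-48) + 3*(-28) = 60; iterating: a(2)=60, a(3)=-324, a(4)=1152, a(5)=-4428, a(6)=16740, a(7)=-63504, a(8)=240732, a(9)=-912708, a(10)=3460320, a(11)=-13119084, a(12)=49738212, a(13)=-188571888, a(14)=714930300; answer 714930300

714930300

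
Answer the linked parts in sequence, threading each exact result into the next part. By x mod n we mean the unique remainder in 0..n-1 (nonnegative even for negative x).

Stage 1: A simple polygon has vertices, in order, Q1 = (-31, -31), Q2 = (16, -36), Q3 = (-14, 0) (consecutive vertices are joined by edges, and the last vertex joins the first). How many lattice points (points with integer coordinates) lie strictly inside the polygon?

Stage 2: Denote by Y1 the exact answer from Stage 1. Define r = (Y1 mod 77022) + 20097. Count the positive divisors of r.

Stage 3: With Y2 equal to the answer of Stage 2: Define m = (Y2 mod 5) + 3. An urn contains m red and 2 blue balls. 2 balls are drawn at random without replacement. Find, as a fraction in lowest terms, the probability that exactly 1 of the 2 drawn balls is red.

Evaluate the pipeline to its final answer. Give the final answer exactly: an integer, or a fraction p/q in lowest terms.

8/15

Stage 1: cross terms: (-31*-36 - 16*-31)=1612, (16*0 - -14*-36)=-504, (-14*-31 - -31*0)=434; twice the area = |1542| = 1542; area = 771; boundary points = 1 + 6 + 1 = 8; strictly interior points = area - boundary/2 + 1 = 768; answer 768
Stage 2: Y1 = 768; r = 20865; 20865 = 3 * 5 * 13 * 107; number of divisors = (1+1) * (1+1) * (1+1) * (1+1) = 16; answer 16
Stage 3: Y2 = 16; m = 4; total draws C(6,2) = 15; favorable C(4,1)*C(2,1) = 8; P = 8/15; answer 8/15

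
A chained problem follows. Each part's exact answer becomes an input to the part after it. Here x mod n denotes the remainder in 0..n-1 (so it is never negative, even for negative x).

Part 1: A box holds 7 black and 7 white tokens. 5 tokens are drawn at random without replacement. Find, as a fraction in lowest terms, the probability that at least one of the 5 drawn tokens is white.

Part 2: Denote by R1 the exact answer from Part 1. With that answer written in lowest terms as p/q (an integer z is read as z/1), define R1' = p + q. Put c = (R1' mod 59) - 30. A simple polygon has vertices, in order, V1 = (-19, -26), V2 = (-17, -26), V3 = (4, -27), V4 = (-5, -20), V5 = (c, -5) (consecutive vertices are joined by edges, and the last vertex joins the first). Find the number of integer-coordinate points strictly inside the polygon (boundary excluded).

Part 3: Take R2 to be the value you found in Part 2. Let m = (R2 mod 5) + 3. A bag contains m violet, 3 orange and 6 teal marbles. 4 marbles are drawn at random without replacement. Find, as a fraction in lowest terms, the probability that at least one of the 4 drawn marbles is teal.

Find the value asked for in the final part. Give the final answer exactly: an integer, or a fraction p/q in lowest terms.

59/65

Part 1: total draws C(14,5) = 2002; complement C(7,5) = 21; favorable 2002 - 21 = 1981; P = 283/286; answer 283/286
Part 2: R1 = 283/286; threaded value p + q = 569; c = 8; cross terms: (-19*-26 - -17*-26)=52, (-17*-27 - 4*-26)=563, (4*-20 - -5*-27)=-215, (-5*-5 - 8*-20)=185, (8*-26 - -19*-5)=-303; twice the area = |282| = 282; area = 141; boundary points = 2 + 1 + 1 + 1 + 3 = 8; strictly interior points = area - boundary/2 + 1 = 138; answer 138
Part 3: R2 = 138; m = 6; total draws C(15,4) = 1365; complement C(9,4) = 126; favorable 1365 - 126 = 1239; P = 59/65; answer 59/65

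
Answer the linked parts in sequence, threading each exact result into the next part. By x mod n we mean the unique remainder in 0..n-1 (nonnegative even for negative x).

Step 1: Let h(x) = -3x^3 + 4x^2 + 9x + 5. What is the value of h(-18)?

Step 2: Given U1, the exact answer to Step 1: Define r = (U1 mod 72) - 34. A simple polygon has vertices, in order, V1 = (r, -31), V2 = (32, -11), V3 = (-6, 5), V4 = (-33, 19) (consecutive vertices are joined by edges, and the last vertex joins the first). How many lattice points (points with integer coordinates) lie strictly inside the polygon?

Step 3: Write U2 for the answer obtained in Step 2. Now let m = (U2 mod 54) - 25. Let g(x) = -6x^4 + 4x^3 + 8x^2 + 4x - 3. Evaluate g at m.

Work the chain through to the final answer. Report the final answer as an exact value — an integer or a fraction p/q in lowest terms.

-2041443

Step 1: -3*(-18)^3 + 4*(-18)^2 + 9*(-18)^1 + 5 = (17496) + (1296) + (-162) + (5) = 18635; answer 18635
Step 2: U1 = 18635; r = 25; cross terms: (25*-11 - 32*-31)=717, (32*5 - -6*-11)=94, (-6*19 - -33*5)=51, (-33*-31 - 25*19)=548; twice the area = |1410| = 1410; area = 705; boundary points = 1 + 2 + 1 + 2 = 6; strictly interior points = area - boundary/2 + 1 = 703; answer 703
Step 3: U2 = 703; m = -24; -6*(-24)^4 + 4*(-24)^3 + 8*(-24)^2 + 4*(-24)^1 - 3 = (-1990656) + (-55296) + (4608) + (-96) + (-3) = -2041443; answer -2041443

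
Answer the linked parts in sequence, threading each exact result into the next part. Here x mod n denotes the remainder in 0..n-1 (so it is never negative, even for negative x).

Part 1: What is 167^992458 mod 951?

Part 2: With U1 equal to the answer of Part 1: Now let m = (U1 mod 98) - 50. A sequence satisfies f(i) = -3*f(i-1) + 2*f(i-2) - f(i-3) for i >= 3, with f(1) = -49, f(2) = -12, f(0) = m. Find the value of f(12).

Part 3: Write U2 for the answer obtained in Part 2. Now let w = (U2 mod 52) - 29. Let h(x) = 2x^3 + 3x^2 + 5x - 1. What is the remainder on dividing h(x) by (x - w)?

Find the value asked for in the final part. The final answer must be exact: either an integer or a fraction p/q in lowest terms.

Part 1: squarings mod 951: 167^1=167, 167^2=310, 167^4=49, 167^8=499, 167^16=790, 167^32=244, 167^64=574, 167^128=430, 167^256=406, 167^512=313, 167^1024=16, 167^2048=256, 167^4096=868, 167^8192=232, 167^16384=568, 167^32768=235, 167^65536=67, 167^131072=685, 167^262144=382, 167^524288=421; 167^992458 = 167^2 * 167^8 * 167^64 * 167^128 * 167^1024 * 167^8192 * 167^65536 * 167^131072 * 167^262144 * 167^524288 = 691 (mod 951); answer 691
Part 2: U1 = 691; m = -45; f(3) = -3*(-12) + 2*(-49) - 1*(-45) = -17; iterating: f(3)=-17, f(4)=76, f(5)=-250, f(6)=919, f(7)=-3333, f(8)=12087, f(9)=-43846, f(10)=159045, f(11)=-576914, f(12)=2092678; answer 2092678
Part 3: U2 = 2092678; w = 13; remainder = value at the root: 2*(13)^3 + 3*(13)^2 + 5*(13)^1 - 1 = (4394) + (507) + (65) + (-1) = 4965; answer 4965

4965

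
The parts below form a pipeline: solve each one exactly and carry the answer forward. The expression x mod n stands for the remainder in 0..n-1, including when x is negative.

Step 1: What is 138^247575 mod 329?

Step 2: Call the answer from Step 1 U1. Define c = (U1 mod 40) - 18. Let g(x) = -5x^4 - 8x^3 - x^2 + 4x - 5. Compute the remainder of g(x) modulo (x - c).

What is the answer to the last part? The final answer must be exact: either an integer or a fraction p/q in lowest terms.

-145

Step 1: squarings mod 329: 138^1=138, 138^2=291, 138^4=128, 138^8=263, 138^16=79, 138^32=319, 138^64=100, 138^128=130, 138^256=121, 138^512=165, 138^1024=247, 138^2048=144, 138^4096=9, 138^8192=81, 138^16384=310, 138^32768=32, 138^65536=37, 138^131072=53; 138^247575 = 138^1 * 138^2 * 138^4 * 138^16 * 138^256 * 138^512 * 138^1024 * 138^16384 * 138^32768 * 138^65536 * 138^131072 = 20 (mod 329); answer 20
Step 2: U1 = 20; c = 2; remainder = value at the root: -5*(2)^4 - 8*(2)^3 - 1*(2)^2 + 4*(2)^1 - 5 = (-80) + (-64) + (-4) + (8) + (-5) = -145; answer -145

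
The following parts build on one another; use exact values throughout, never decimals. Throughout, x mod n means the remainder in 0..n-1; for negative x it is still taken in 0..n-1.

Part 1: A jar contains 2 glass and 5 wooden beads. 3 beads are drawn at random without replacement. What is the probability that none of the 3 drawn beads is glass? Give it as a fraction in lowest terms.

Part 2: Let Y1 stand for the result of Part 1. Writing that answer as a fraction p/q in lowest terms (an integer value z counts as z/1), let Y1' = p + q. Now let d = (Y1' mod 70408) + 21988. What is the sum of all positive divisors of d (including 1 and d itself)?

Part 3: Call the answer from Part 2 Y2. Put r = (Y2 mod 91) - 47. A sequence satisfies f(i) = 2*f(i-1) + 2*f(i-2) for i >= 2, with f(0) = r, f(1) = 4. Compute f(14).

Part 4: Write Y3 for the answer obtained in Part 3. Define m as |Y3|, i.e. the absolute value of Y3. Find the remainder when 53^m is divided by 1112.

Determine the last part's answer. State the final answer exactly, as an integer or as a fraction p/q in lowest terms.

369

Part 1: total draws C(7,3) = 35; favorable C(5,3) = 10; P = 2/7; answer 2/7
Part 2: Y1 = 2/7; threaded value p + q = 9; d = 21997; 21997 is prime, so its only divisors are 1 and 21997; sigma = 1 + 21997 = 21998; answer 21998
Part 3: Y2 = 21998; r = 20; f(2) = 2*(4) + 2*(20) = 48; iterating: f(2)=48, f(3)=104, f(4)=304, f(5)=816, f(6)=2240, f(7)=6112, f(8)=16704, f(9)=45632, f(10)=124672, f(11)=340608, f(12)=930560, f(13)=2542336, f(14)=6945792; answer 6945792
Part 4: Y3 = 6945792; m = 6945792; squarings mod 1112: 53^1=53, 53^2=585, 53^4=841, 53^8=49, 53^16=177, 53^32=193, 53^64=553, 53^128=9, 53^256=81, 53^512=1001, 53^1024=89, 53^2048=137, 53^4096=977, 53^8192=433, 53^16384=673, 53^32768=345, 53^65536=41, 53^131072=569, 53^262144=169, 53^524288=761, 53^1048576=881, 53^2097152=1097, 53^4194304=225; 53^6945792 = 53^1024 * 53^2048 * 53^4096 * 53^8192 * 53^16384 * 53^32768 * 53^65536 * 53^524288 * 53^2097152 * 53^4194304 = 369 (mod 1112); answer 369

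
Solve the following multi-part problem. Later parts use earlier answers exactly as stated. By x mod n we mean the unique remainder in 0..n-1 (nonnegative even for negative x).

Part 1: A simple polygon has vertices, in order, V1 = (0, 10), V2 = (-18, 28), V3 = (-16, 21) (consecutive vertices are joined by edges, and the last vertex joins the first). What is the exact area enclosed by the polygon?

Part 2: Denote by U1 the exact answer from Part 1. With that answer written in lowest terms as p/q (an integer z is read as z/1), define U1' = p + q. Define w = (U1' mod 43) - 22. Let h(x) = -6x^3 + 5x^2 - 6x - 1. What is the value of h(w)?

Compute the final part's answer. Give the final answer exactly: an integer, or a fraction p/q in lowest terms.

Part 1: cross terms: (0*28 - -18*10)=180, (-18*21 - -16*28)=70, (-16*10 - 0*21)=-160; twice the area = |90| = 90; area = 45; answer 45
Part 2: U1 = 45; threaded value p + q = 46; w = -19; -6*(-19)^3 + 5*(-19)^2 - 6*(-19)^1 - 1 = (41154) + (1805) + (114) + (-1) = 43072; answer 43072

43072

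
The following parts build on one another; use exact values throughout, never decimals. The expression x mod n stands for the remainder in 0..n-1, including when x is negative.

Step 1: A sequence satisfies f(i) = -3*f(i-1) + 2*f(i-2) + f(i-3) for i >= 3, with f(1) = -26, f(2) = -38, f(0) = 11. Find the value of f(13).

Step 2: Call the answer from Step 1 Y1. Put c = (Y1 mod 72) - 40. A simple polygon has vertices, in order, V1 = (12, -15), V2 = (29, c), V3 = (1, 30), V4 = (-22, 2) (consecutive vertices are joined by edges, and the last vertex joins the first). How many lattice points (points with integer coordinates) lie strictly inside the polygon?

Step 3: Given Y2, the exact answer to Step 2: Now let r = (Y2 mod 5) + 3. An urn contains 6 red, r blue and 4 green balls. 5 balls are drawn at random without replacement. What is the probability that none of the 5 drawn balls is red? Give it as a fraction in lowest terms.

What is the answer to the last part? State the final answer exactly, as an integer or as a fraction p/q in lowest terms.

33/442

Step 1: f(3) = -3*(-38) + 2*(-26) + 1*(11) = 73; iterating: f(3)=73, f(4)=-321, f(5)=1071, f(6)=-3782, f(7)=13167, f(8)=-45994, f(9)=160534, f(10)=-560423, f(11)=1956343, f(12)=-6829341, f(13)=23840286; answer 23840286
Step 2: Y1 = 23840286; c = -34; cross terms: (12*-34 - 29*-15)=27, (29*30 - 1*-34)=904, (1*2 - -22*30)=662, (-22*-15 - 12*2)=306; twice the area = |1899| = 1899; area = 1899/2; boundary points = 1 + 4 + 1 + 17 = 23; strictly interior points = area - boundary/2 + 1 = 939; answer 939
Step 3: Y2 = 939; r = 7; total draws C(17,5) = 6188; favorable C(11,5) = 462; P = 33/442; answer 33/442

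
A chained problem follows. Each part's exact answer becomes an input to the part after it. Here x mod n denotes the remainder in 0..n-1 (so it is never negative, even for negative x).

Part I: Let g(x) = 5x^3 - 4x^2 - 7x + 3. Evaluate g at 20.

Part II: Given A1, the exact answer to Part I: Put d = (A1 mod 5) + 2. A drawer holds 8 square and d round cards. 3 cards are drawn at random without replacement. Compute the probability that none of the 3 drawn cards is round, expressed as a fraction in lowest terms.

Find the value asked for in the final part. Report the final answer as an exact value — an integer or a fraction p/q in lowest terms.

28/143

Part I: 5*(20)^3 - 4*(20)^2 - 7*(20)^1 + 3 = (40000) + (-1600) + (-140) + (3) = 38263; answer 38263
Part II: A1 = 38263; d = 5; total draws C(13,3) = 286; favorable C(8,3) = 56; P = 28/143; answer 28/143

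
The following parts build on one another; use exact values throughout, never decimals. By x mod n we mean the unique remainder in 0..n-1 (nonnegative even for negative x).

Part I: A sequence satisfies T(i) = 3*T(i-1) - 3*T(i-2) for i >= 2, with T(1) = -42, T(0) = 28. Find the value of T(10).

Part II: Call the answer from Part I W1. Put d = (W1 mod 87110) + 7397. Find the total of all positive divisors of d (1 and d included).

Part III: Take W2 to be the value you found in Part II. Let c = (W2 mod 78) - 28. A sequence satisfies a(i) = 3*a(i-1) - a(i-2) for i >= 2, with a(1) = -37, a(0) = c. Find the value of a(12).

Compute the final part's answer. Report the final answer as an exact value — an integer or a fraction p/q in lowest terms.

Part I: T(2) = 3*(-42) - 3*(28) = -210; iterating: T(2)=-210, T(3)=-504, T(4)=-882, T(5)=-1134, T(6)=-756, T(7)=1134, T(8)=5670, T(9)=13608, T(10)=23814; answer 23814
Part II: W1 = 23814; d = 31211; 31211 = 23^2 * 59; sigma = (1 + 23 + 529) * (1 + 59) = 553 * 60 = 33180; answer 33180
Part III: W2 = 33180; c = 2; a(2) = 3*(-37) - 1*(2) = -113; iterating: a(2)=-113, a(3)=-302, a(4)=-793, a(5)=-2077, a(6)=-5438, a(7)=-14237, a(8)=-37273, a(9)=-97582, a(10)=-255473, a(11)=-668837, a(12)=-1751038; answer -1751038

-1751038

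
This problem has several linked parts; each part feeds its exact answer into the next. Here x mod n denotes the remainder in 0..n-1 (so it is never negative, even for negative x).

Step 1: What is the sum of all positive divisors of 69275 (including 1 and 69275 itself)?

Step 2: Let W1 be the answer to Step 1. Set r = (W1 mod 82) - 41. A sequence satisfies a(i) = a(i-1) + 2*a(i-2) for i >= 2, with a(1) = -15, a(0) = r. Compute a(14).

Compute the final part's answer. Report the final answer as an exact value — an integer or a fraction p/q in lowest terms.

Step 1: 69275 = 5^2 * 17 * 163; sigma = (1 + 5 + 25) * (1 + 17) * (1 + 163) = 31 * 18 * 164 = 91512; answer 91512
Step 2: W1 = 91512; r = -41; a(2) = 1*(-15) + 2*(-41) = -97; iterating: a(2)=-97, a(3)=-127, a(4)=-321, a(5)=-575, a(6)=-1217, a(7)=-2367, a(8)=-4801, a(9)=-9535, a(10)=-19137, a(11)=-38207, a(12)=-76481, a(13)=-152895, a(14)=-305857; answer -305857

-305857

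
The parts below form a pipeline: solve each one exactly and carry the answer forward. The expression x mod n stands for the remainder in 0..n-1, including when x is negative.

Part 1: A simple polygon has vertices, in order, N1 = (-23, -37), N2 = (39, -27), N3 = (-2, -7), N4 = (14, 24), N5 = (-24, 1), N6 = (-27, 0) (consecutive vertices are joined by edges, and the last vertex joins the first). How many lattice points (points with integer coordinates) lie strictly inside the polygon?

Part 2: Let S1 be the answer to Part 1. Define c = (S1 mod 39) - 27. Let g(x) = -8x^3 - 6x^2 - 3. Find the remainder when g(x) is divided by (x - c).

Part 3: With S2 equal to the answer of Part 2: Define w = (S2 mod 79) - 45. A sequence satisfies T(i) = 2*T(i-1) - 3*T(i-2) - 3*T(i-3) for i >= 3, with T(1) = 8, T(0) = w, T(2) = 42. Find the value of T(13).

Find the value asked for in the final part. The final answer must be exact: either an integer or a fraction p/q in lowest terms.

-108330

Part 1: cross terms: (-23*-27 - 39*-37)=2064, (39*-7 - -2*-27)=-327, (-2*24 - 14*-7)=50, (14*1 - -24*24)=590, (-24*0 - -27*1)=27, (-27*-37 - -23*0)=999; twice the area = |3403| = 3403; area = 3403/2; boundary points = 2 + 1 + 1 + 1 + 1 + 1 = 7; strictly interior points = area - boundary/2 + 1 = 1699; answer 1699
Part 2: S1 = 1699; c = -5; remainder = value at the root: -8*(-5)^3 - 6*(-5)^2 - 3 = (1000) + (-150) + (-3) = 847; answer 847
Part 3: S2 = 847; w = 12; T(3) = 2*(42) - 3*(8) - 3*(12) = 24; iterating: T(3)=24, T(4)=-102, T(5)=-402, T(6)=-570, T(7)=372, T(8)=3660, T(9)=7914, T(10)=3732, T(11)=-27258, T(12)=-89454, T(13)=-108330; answer -108330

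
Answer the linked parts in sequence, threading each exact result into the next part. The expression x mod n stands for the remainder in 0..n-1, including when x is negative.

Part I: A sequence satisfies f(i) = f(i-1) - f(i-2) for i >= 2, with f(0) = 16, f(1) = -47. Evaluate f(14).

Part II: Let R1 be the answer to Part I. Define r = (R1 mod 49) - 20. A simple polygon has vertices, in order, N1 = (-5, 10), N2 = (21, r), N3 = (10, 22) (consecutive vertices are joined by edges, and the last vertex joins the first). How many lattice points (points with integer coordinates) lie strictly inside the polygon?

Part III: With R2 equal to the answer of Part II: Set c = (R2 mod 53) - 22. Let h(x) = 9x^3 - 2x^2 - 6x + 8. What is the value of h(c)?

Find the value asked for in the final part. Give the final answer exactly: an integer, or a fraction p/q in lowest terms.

-12147

Part I: f(2) = 1*(-47) - 1*(16) = -63; iterating: f(2)=-63, f(3)=-16, f(4)=47, f(5)=63, f(6)=16, f(7)=-47, f(8)=-63, f(9)=-16, f(10)=47, f(11)=63, f(12)=16, f(13)=-47, f(14)=-63; answer -63
Part II: R1 = -63; r = 15; cross terms: (-5*15 - 21*10)=-285, (21*22 - 10*15)=312, (10*10 - -5*22)=210; twice the area = |237| = 237; area = 237/2; boundary points = 1 + 1 + 3 = 5; strictly interior points = area - boundary/2 + 1 = 117; answer 117
Part III: R2 = 117; c = -11; 9*(-11)^3 - 2*(-11)^2 - 6*(-11)^1 + 8 = (-11979) + (-242) + (66) + (8) = -12147; answer -12147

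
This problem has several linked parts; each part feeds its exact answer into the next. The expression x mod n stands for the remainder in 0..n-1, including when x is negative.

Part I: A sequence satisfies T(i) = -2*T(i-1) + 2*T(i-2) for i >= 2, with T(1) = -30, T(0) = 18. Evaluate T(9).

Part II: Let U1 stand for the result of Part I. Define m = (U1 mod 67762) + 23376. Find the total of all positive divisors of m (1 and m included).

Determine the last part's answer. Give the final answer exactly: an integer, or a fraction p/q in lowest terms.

95424

Part I: T(2) = -2*(-30) + 2*(18) = 96; iterating: T(2)=96, T(3)=-252, T(4)=696, T(5)=-1896, T(6)=5184, T(7)=-14160, T(8)=38688, T(9)=-105696; answer -105696
Part II: U1 = -105696; m = 53204; 53204 = 2^2 * 47 * 283; sigma = (1 + 2 + 4) * (1 + 47) * (1 + 283) = 7 * 48 * 284 = 95424; answer 95424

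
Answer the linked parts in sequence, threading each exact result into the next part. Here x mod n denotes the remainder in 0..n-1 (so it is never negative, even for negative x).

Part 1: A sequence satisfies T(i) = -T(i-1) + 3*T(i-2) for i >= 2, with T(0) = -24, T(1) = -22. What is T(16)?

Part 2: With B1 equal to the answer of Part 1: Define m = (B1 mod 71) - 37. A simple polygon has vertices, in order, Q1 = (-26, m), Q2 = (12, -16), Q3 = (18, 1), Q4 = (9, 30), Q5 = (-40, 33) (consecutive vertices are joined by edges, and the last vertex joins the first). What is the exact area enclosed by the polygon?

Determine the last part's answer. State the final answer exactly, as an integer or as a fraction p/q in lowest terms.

Part 1: T(2) = -1*(-22) + 3*(-24) = -50; iterating: T(2)=-50, T(3)=-16, T(4)=-134, T(5)=86, T(6)=-488, T(7)=746, T(8)=-2210, T(9)=4448, T(10)=-11078, T(11)=24422, T(12)=-57656, T(13)=130922, T(14)=-303890, T(15)=696656, T(16)=-1608326; answer -1608326
Part 2: B1 = -1608326; m = 0; cross terms: (-26*-16 - 12*0)=416, (12*1 - 18*-16)=300, (18*30 - 9*1)=531, (9*33 - -40*30)=1497, (-40*0 - -26*33)=858; twice the area = |3602| = 3602; area = 1801; answer 1801

1801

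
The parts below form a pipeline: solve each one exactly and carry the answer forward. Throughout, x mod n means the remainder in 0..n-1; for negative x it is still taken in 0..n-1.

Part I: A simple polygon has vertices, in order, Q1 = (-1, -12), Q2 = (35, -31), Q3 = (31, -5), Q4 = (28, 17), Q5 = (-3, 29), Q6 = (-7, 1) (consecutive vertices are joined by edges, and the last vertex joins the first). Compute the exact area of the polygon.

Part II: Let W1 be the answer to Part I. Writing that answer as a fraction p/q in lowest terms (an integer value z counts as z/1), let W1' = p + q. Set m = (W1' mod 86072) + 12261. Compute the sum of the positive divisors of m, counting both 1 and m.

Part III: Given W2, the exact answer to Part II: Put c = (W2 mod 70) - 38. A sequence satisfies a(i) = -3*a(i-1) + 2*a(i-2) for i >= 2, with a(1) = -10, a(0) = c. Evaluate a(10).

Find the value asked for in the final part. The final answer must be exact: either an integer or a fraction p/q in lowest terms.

-276954

Part I: cross terms: (-1*-31 - 35*-12)=451, (35*-5 - 31*-31)=786, (31*17 - 28*-5)=667, (28*29 - -3*17)=863, (-3*1 - -7*29)=200, (-7*-12 - -1*1)=85; twice the area = |3052| = 3052; area = 1526; answer 1526
Part II: W1 = 1526; threaded value p + q = 1527; m = 13788; 13788 = 2^2 * 3^2 * 383; sigma = (1 + 2 + 4) * (1 + 3 + 9) * (1 + 383) = 7 * 13 * 384 = 34944; answer 34944
Part III: W2 = 34944; c = -24; a(2) = -3*(-10) + 2*(-24) = -18; iterating: a(2)=-18, a(3)=34, a(4)=-138, a(5)=482, a(6)=-1722, a(7)=6130, a(8)=-21834, a(9)=77762, a(10)=-276954; answer -276954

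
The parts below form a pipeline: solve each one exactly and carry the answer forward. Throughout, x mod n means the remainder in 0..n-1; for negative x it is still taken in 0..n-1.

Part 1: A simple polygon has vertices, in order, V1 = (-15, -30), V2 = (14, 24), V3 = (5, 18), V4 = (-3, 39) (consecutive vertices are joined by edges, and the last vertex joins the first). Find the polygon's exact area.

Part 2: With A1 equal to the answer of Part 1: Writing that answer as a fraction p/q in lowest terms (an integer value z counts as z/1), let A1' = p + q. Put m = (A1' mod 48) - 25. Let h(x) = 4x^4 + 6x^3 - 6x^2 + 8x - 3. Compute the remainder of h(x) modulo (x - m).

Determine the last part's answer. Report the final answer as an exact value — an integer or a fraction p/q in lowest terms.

6309

Part 1: cross terms: (-15*24 - 14*-30)=60, (14*18 - 5*24)=132, (5*39 - -3*18)=249, (-3*-30 - -15*39)=675; twice the area = |1116| = 1116; area = 558; answer 558
Part 2: A1 = 558; threaded value p + q = 559; m = 6; remainder = value at the root: 4*(6)^4 + 6*(6)^3 - 6*(6)^2 + 8*(6)^1 - 3 = (5184) + (1296) + (-216) + (48) + (-3) = 6309; answer 6309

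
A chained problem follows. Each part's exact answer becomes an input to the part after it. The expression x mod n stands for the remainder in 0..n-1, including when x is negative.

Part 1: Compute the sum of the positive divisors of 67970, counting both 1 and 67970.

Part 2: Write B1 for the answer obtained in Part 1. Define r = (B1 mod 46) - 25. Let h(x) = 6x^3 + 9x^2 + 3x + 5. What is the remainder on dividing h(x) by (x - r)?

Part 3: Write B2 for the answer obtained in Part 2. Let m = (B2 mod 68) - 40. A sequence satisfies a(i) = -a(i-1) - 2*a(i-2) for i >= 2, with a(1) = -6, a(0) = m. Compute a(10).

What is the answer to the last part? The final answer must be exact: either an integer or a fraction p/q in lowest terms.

Part 1: 67970 = 2 * 5 * 7 * 971; sigma = (1 + 2) * (1 + 5) * (1 + 7) * (1 + 971) = 3 * 6 * 8 * 972 = 139968; answer 139968
Part 2: B1 = 139968; r = 11; remainder = value at the root: 6*(11)^3 + 9*(11)^2 + 3*(11)^1 + 5 = (7986) + (1089) + (33) + (5) = 9113; answer 9113
Part 3: B2 = 9113; m = -39; a(2) = -1*(-6) - 2*(-39) = 84; iterating: a(2)=84, a(3)=-72, a(4)=-96, a(5)=240, a(6)=-48, a(7)=-432, a(8)=528, a(9)=336, a(10)=-1392; answer -1392

-1392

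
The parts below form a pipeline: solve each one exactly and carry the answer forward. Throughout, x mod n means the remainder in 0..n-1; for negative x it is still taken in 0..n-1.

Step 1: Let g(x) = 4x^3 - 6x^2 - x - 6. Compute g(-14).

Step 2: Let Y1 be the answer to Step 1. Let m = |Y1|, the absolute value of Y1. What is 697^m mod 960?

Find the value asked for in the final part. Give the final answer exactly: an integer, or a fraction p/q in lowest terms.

1

Step 1: 4*(-14)^3 - 6*(-14)^2 - 1*(-14)^1 - 6 = (-10976) + (-1176) + (14) + (-6) = -12144; answer -12144
Step 2: Y1 = -12144; m = 12144; squarings mod 960: 697^1=697, 697^2=49, 697^4=481, 697^8=1, 697^16=1, 697^32=1, 697^64=1, 697^128=1, 697^256=1, 697^512=1, 697^1024=1, 697^2048=1, 697^4096=1, 697^8192=1; 697^12144 = 697^16 * 697^32 * 697^64 * 697^256 * 697^512 * 697^1024 * 697^2048 * 697^8192 = 1 (mod 960); answer 1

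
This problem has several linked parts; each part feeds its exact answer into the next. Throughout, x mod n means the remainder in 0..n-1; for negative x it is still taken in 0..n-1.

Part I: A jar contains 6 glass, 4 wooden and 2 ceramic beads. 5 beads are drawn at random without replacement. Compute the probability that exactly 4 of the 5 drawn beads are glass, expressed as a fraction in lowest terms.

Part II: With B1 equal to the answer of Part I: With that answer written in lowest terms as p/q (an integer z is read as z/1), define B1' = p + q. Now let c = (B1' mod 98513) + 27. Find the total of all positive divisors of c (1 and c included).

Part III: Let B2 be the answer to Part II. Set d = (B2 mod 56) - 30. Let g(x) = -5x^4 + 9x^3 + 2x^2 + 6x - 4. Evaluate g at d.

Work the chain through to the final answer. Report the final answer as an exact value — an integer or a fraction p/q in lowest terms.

Part I: total draws C(12,5) = 792; favorable C(6,4)*C(6,1) = 90; P = 5/44; answer 5/44
Part II: B1 = 5/44; threaded value p + q = 49; c = 76; 76 = 2^2 * 19; sigma = (1 + 2 + 4) * (1 + 19) = 7 * 20 = 140; answer 140
Part III: B2 = 140; d = -2; -5*(-2)^4 + 9*(-2)^3 + 2*(-2)^2 + 6*(-2)^1 - 4 = (-80) + (-72) + (8) + (-12) + (-4) = -160; answer -160

-160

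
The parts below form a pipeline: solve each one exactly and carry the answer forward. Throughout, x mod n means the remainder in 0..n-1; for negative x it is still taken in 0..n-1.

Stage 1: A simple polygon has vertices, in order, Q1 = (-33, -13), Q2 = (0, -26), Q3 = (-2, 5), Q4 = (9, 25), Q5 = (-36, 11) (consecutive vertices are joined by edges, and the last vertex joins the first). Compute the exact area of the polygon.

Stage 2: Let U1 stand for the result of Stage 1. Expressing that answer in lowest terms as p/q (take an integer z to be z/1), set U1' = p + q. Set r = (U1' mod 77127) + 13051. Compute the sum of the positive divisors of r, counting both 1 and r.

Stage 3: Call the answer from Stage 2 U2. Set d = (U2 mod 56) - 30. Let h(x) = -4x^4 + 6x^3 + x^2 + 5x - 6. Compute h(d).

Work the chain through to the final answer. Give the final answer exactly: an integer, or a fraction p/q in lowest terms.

Stage 1: cross terms: (-33*-26 - 0*-13)=858, (0*5 - -2*-26)=-52, (-2*25 - 9*5)=-95, (9*11 - -36*25)=999, (-36*-13 - -33*11)=831; twice the area = |2541| = 2541; area = 2541/2; answer 2541/2
Stage 2: U1 = 2541/2; threaded value p + q = 2543; r = 15594; 15594 = 2 * 3 * 23 * 113; sigma = (1 + 2) * (1 + 3) * (1 + 23) * (1 + 113) = 3 * 4 * 24 * 114 = 32832; answer 32832
Stage 3: U2 = 32832; d = -14; -4*(-14)^4 + 6*(-14)^3 + 1*(-14)^2 + 5*(-14)^1 - 6 = (-153664) + (-16464) + (196) + (-70) + (-6) = -170008; answer -170008

-170008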